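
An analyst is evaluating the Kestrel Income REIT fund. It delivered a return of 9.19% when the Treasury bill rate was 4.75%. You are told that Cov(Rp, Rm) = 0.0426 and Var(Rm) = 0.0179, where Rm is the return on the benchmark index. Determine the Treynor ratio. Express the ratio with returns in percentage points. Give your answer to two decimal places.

β = Cov / Var = 0.0426 / 0.0179 = 2.3799
Treynor = (Rp − Rf) / β = (9.19% − 4.75%) / 2.3799 = 4.44 / 2.3799 = 1.8656

1.87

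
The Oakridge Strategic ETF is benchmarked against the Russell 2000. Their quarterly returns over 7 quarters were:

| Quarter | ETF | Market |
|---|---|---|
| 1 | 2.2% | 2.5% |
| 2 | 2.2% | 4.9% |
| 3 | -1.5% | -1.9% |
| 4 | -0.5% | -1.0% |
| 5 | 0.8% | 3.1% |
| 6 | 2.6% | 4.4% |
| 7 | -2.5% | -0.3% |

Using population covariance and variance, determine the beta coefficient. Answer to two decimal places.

r̄p = 0.4714%,  r̄m = 1.6714%
Cov = Σ(rp − r̄p)(rm − r̄m) / 7 = 4.1120
Var(rm) = Σ(rm − r̄m)² / 7 = 6.3392
β = Cov / Var = 4.1120 / 6.3392 = 0.6487

0.65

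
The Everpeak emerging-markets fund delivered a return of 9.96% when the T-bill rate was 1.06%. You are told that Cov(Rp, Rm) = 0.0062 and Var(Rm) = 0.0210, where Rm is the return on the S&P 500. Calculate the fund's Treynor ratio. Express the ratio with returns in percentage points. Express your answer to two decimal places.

β = Cov / Var = 0.0062 / 0.0210 = 0.2952
Treynor = (Rp − Rf) / β = (9.96% − 1.06%) / 0.2952 = 8.90 / 0.2952 = 30.1491

30.15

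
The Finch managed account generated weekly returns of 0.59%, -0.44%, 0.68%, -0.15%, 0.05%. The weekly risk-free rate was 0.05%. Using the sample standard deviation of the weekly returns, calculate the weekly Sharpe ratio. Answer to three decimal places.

0.200

r̄ = (0.59 − 0.44 + 0.68 − 0.15 + 0.05) / 5 = 0.1460%
Σ(r − r̄)² = (0.59 − 0.1460)² + (-0.44 − 0.1460)² + … = 0.9225
σ = √[0.9225 / 4] = 0.4802%
Sharpe = (r̄ − rf) / σ = (0.1460 − 0.05) / 0.4802 = 0.0960 / 0.4802 = 0.1999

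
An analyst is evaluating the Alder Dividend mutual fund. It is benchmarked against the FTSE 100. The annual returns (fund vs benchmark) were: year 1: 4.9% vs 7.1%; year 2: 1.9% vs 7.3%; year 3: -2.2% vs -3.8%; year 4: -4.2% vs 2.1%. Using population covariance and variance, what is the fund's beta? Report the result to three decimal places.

r̄p = 0.1000%,  r̄m = 3.1750%
Cov = Σ(rp − r̄p)(rm − r̄m) / 4 = 11.7325
Var(rm) = Σ(rm − r̄m)² / 4 = 20.5569
β = Cov / Var = 11.7325 / 20.5569 = 0.5707

0.571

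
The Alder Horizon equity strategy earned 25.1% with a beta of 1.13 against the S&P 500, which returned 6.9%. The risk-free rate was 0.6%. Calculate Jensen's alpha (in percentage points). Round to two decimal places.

17.38

CAPM expected return = Rf + β(Rm − Rf) = 0.6% + 1.13 × (6.9% − 0.6%) = 0.6 + 1.13 × 6.30 = 7.7190%
Jensen's α = Rp − E[R] = 25.1% − 7.7190% = 17.3810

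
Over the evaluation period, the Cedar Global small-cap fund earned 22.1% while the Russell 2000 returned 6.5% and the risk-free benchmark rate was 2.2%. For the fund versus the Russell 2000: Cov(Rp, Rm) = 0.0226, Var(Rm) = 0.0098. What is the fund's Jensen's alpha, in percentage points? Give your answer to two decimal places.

9.98

β = Cov / Var = 0.0226 / 0.0098 = 2.3061
E[R] = Rf + β(Rm − Rf) = 2.2% + 2.3061 × (6.5% − 2.2%) = 12.1162%
α = Rp − E[R] = 22.1% − 12.1162% = 9.9838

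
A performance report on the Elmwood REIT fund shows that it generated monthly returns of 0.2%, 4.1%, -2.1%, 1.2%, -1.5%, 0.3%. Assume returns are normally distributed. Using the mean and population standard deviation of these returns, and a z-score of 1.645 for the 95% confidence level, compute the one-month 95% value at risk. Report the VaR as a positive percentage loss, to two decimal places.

μ = (0.2 + 4.1 − 2.1 + 1.2 − 1.5 + 0.3) / 6 = 2.20 / 6 = 0.3667%
Σ(r − μ)² = 24.2333; population σ = √(24.2333/6) = 2.0097%
VaR = −(μ − z·σ) = −(0.3667 − 1.645 × 2.0097) = −(-2.9393) = 2.9393%

2.94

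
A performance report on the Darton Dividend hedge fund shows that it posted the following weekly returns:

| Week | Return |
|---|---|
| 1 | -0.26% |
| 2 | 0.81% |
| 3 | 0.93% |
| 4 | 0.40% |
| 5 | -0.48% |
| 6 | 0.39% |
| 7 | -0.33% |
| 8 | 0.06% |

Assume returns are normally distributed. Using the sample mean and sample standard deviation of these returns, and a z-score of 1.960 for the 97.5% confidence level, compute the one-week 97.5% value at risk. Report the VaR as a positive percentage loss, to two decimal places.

Mean return r̄ = 1.520 / 8 = 0.1900%
Σ(r − r̄)² = (-0.26 − 0.1900)² + (0.81 − 0.1900)² + (0.93 − 0.1900)² + … = 1.9548
σ = √[1.9548 / 7] = 0.5284%
VaR = −(r̄ − z·σ) = −(0.1900 − 1.960 × 0.5284) = −(-0.8457) = 0.8457%

0.85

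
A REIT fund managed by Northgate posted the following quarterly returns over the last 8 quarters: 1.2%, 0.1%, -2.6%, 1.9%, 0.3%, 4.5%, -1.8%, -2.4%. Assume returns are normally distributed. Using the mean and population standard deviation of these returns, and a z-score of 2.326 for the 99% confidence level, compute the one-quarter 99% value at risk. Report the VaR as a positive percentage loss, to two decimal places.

r̄ = (1.2 + 0.1 − 2.6 + 1.9 + 0.3 + 4.5 − 1.8 − 2.4) / 8 = 0.1500%
Population std dev = √[40.9800 / 8] = 2.2633%
VaR = −(r̄ − z·σ) = −(0.1500 − 2.326 × 2.2633) = −(-5.1144) = 5.1144%

5.11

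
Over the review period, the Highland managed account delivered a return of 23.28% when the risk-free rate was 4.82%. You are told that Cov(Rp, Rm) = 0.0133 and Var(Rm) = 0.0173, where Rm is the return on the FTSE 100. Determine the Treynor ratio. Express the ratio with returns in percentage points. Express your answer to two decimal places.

β = Cov / Var = 0.0133 / 0.0173 = 0.7688
Treynor = (Rp − Rf) / β = (23.28% − 4.82%) / 0.7688 = 18.46 / 0.7688 = 24.0114

24.01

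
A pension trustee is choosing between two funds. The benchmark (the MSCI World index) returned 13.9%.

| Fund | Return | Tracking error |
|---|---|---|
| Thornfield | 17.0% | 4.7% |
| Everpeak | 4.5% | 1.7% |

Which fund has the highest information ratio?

Thornfield: IR = (17.0% − 13.9%) / 4.7% = 0.660
Everpeak: IR = (4.5% − 13.9%) / 1.7% = -5.529
Highest: Thornfield (0.660).

Thornfield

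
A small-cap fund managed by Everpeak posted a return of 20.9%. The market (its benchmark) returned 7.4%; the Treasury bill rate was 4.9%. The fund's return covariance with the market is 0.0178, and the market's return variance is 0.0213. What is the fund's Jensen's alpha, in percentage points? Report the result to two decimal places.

β = Cov / Var = 0.0178 / 0.0213 = 0.8357
E[R] = Rf + β(Rm − Rf) = 4.9% + 0.8357 × (7.4% − 4.9%) = 6.9893%
α = Rp − E[R] = 20.9% − 6.9893% = 13.9107

13.91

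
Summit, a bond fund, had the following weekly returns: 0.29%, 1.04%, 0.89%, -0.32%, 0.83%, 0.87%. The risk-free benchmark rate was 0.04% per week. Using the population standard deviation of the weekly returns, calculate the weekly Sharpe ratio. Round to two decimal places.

1.18

μ = (0.29 + 1.04 + 0.89 − 0.32 + 0.83 + 0.87) / 6 = 3.600 / 6 = 0.6000%
Population σ = √[Σ(r − μ)² / 6] = √[1.3460 / 6] = √0.2243 = 0.4736%
Sharpe = (μ − rf) / σ = (0.6000 − 0.04) / 0.4736 = 0.5600 / 0.4736 = 1.1824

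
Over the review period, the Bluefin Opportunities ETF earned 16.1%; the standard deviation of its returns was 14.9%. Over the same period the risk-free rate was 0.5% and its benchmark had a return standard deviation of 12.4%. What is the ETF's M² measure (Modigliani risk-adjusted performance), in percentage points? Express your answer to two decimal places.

Sharpe = (Rp − Rf) / σp = (16.1% − 0.5%) / 14.9% = 1.0470
M² = Rf + Sharpe × σm = 0.5% + 1.0470 × 12.4% = 13.4828%

13.48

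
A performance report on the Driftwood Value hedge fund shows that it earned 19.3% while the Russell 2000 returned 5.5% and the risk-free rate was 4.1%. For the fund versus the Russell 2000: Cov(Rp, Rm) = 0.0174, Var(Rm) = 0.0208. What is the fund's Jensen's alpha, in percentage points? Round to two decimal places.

14.03

β = Cov / Var = 0.0174 / 0.0208 = 0.8365
E[R] = Rf + β(Rm − Rf) = 4.1% + 0.8365 × (5.5% − 4.1%) = 5.2711%
α = Rp − E[R] = 19.3% − 5.2711% = 14.0289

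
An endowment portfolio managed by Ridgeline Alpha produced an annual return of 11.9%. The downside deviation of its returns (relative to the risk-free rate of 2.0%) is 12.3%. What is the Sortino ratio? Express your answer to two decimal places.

Sortino = (Rp − Rf) / σd = (11.9% − 2.0%) / 12.3% = 9.90% / 12.3% = 0.8049

0.80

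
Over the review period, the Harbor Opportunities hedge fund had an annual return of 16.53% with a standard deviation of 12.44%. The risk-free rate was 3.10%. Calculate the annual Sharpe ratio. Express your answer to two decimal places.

Sharpe = (Rp − Rf) / σp = (16.53% − 3.10%) / 12.44% = 13.43% / 12.44% = 1.0796

1.08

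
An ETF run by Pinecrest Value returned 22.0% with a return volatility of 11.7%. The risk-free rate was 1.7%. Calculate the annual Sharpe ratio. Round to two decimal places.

Sharpe = (Rp − Rf) / σp = (22.0% − 1.7%) / 11.7% = 20.30% / 11.7% = 1.7350

1.74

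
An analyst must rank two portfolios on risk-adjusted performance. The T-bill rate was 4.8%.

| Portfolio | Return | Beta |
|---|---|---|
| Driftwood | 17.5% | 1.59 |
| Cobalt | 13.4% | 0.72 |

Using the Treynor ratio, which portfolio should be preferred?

Cobalt

Driftwood: Treynor = (17.5% − 4.8%) / 1.59 = 7.987
Cobalt: Treynor = (13.4% − 4.8%) / 0.72 = 11.944
Highest: Cobalt (11.944).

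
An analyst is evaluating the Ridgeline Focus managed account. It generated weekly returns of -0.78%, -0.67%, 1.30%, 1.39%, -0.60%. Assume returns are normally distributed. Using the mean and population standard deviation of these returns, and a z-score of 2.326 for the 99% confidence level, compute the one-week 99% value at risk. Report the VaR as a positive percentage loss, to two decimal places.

2.19

Mean return r̄ = 0.640 / 5 = 0.1280%
Σ(r − r̄)² = 4.9575; population σ = √(4.9575/5) = 0.9957%
VaR = −(r̄ − z·σ) = −(0.1280 − 2.326 × 0.9957) = −(-2.1880) = 2.1880%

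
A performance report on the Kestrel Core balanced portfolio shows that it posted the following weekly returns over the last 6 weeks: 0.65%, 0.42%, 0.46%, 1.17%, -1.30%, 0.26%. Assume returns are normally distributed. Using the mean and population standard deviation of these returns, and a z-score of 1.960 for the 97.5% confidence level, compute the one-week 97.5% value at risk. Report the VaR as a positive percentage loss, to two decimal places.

μ = (0.65 + 0.42 + 0.46 + 1.17 − 1.3 + 0.26) / 6 = 0.2767%
Σ(r − μ)² = (0.65 − 0.2767)² + (0.42 − 0.2767)² + (0.46 − 0.2767)² + … = 3.4777
population σ = √(3.4777 / 6) = √0.5796 = 0.7613%
VaR = −(μ − z·σ) = −(0.2767 − 1.960 × 0.7613) = −(-1.2154) = 1.2154%

1.22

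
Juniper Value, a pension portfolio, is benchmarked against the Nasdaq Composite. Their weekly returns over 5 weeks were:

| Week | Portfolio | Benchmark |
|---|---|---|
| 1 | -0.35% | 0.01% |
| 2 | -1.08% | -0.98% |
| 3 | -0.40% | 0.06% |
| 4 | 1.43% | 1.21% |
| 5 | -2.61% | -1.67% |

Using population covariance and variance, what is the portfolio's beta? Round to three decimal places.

r̄p = -0.6020%,  r̄m = -0.2740%
Cov = Σ(rp − r̄p)(rm − r̄m) / 5 = 1.2590
Var(rm) = Σ(rm − r̄m)² / 5 = 0.9683
β = Cov / Var = 1.2590 / 0.9683 = 1.3002

1.300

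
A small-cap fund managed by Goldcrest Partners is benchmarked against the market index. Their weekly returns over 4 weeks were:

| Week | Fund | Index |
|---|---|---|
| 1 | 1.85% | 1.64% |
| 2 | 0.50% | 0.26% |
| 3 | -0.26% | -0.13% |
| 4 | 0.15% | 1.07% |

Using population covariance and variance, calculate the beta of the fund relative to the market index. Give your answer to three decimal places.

r̄p = 0.5600%,  r̄m = 0.7100%
Cov = Σ(rp − r̄p)(rm − r̄m) / 4 = 0.4420
Var(rm) = Σ(rm − r̄m)² / 4 = 0.4757
β = Cov / Var = 0.4420 / 0.4757 = 0.9292

0.929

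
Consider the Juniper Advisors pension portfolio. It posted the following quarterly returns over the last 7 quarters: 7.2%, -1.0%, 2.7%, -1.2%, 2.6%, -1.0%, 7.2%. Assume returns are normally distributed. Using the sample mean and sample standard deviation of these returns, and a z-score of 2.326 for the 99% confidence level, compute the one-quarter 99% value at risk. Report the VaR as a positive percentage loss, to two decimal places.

6.26

r̄ = (7.2 − 1 + 2.7 − 1.2 + 2.6 − 1 + 7.2) / 7 = 16.50 / 7 = 2.3571%
Sample std dev = √[82.2771 / 6] = 3.7031%
VaR = −(r̄ − z·σ) = −(2.3571 − 2.326 × 3.7031) = −(-6.2563) = 6.2563%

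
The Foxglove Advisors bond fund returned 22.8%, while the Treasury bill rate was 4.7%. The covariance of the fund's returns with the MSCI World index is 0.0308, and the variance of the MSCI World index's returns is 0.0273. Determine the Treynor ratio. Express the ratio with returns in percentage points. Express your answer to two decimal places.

β = Cov / Var = 0.0308 / 0.0273 = 1.1282
Treynor = (Rp − Rf) / β = (22.8% − 4.7%) / 1.1282 = 18.10 / 1.1282 = 16.0433

16.04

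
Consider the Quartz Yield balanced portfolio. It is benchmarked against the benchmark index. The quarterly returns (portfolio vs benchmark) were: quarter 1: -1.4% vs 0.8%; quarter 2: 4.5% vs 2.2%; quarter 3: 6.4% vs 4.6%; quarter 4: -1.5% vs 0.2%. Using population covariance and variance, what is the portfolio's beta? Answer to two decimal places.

r̄p = 2.0000%,  r̄m = 1.9500%
Cov = Σ(rp − r̄p)(rm − r̄m) / 4 = 5.5800
Var(rm) = Σ(rm − r̄m)² / 4 = 2.8675
β = Cov / Var = 5.5800 / 2.8675 = 1.9459

1.95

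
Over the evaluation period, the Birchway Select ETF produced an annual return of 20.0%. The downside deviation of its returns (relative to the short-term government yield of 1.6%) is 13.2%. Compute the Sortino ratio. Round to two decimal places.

Sortino = (Rp − Rf) / σd = (20.0% − 1.6%) / 13.2% = 18.40% / 13.2% = 1.3939

1.39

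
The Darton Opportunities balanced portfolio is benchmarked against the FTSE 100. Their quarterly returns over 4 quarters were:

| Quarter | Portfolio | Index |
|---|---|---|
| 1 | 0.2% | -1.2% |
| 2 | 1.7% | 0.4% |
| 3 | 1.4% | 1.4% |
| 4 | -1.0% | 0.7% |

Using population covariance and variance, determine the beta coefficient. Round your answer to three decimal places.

r̄p = 0.5750%,  r̄m = 0.3250%
Cov = Σ(rp − r̄p)(rm − r̄m) / 4 = 0.2381
Var(rm) = Σ(rm − r̄m)² / 4 = 0.9069
β = Cov / Var = 0.2381 / 0.9069 = 0.2625

0.263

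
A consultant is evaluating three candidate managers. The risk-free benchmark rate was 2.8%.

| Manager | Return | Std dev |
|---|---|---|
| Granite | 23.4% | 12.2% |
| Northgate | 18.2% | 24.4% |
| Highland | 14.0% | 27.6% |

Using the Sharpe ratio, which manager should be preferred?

Granite: Sharpe ratio = (23.4% − 2.8%) / 12.2% = 1.689
Northgate: Sharpe ratio = (18.2% − 2.8%) / 24.4% = 0.631
Highland: Sharpe ratio = (14.0% − 2.8%) / 27.6% = 0.406
Highest: Granite (1.689).

Granite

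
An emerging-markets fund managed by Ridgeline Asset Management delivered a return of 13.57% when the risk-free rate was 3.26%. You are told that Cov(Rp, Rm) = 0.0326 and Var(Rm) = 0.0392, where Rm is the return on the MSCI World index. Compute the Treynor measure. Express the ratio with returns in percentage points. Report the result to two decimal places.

12.40

β = Cov / Var = 0.0326 / 0.0392 = 0.8316
Treynor = (Rp − Rf) / β = (13.57% − 3.26%) / 0.8316 = 10.31 / 0.8316 = 12.3978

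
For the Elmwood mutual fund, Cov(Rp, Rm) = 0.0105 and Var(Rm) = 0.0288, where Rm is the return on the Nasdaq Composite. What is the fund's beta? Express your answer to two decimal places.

β = Cov(Rp, Rm) / Var(Rm) = 0.0105 / 0.0288 = 0.3646

0.36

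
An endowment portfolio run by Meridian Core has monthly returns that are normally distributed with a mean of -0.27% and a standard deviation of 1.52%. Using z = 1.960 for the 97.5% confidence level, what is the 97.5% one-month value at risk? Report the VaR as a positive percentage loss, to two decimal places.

VaR (as % loss) = −(μ − z·σ) = −(-0.27% − 1.960 × 1.52%) = −(-3.2492%) = 3.2492%

3.25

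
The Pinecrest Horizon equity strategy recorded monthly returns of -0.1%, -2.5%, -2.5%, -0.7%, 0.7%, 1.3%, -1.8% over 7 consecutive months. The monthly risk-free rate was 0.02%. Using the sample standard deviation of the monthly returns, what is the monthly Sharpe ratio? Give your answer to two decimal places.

Mean return r̄ = -5.60 / 7 = -0.8000%
Sample std dev = √[13.9400 / 6] = 1.5242%
Sharpe = (r̄ − rf) / σ = (-0.8000 − 0.02) / 1.5242 = -0.8200 / 1.5242 = -0.5380

-0.54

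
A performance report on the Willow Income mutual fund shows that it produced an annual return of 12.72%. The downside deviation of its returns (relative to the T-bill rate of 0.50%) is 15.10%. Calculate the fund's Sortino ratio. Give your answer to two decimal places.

0.81

Sortino = (Rp − Rf) / σd = (12.72% − 0.50%) / 15.10% = 12.22% / 15.10% = 0.8093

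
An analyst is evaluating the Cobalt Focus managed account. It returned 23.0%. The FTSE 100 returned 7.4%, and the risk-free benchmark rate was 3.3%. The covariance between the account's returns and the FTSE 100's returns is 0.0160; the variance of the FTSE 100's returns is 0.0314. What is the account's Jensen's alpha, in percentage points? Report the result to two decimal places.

17.61

β = Cov / Var = 0.0160 / 0.0314 = 0.5096
E[R] = Rf + β(Rm − Rf) = 3.3% + 0.5096 × (7.4% − 3.3%) = 5.3894%
α = Rp − E[R] = 23.0% − 5.3894% = 17.6106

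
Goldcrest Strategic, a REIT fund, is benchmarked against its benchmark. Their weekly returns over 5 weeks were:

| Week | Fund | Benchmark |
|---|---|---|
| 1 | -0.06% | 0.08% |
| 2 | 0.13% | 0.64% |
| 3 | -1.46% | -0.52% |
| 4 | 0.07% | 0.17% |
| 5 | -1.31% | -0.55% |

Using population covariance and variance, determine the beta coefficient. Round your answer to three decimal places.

r̄p = -0.5260%,  r̄m = -0.0360%
Cov = Σ(rp − r̄p)(rm − r̄m) / 5 = 0.2951
Var(rm) = Σ(rm − r̄m)² / 5 = 0.2023
β = Cov / Var = 0.2951 / 0.2023 = 1.4587

1.459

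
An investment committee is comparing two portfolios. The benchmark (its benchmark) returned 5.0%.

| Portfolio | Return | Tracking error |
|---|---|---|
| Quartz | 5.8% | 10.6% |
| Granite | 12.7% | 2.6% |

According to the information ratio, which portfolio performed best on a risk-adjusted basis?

Quartz: IR = (5.8% − 5.0%) / 10.6% = 0.075
Granite: IR = (12.7% − 5.0%) / 2.6% = 2.962
Highest: Granite (2.962).

Granite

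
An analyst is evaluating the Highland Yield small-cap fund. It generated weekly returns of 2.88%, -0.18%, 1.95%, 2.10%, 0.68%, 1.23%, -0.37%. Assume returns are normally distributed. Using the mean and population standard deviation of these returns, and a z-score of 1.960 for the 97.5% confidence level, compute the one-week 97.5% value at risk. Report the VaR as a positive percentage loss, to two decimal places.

μ = (2.88 − 0.18 + 1.95 + 2.1 + 0.68 + 1.23 − 0.37) / 7 = 1.1843%
Population σ = √[Σ(r − μ)² / 7] = √[8.8338 / 7] = √1.2620 = 1.1234%
VaR = −(μ − z·σ) = −(1.1843 − 1.960 × 1.1234) = −(-1.0176) = 1.0176%

1.02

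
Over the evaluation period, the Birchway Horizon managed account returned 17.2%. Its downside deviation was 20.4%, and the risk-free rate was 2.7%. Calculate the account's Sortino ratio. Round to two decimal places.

Sortino = (Rp − Rf) / σd = (17.2% − 2.7%) / 20.4% = 14.50% / 20.4% = 0.7108

0.71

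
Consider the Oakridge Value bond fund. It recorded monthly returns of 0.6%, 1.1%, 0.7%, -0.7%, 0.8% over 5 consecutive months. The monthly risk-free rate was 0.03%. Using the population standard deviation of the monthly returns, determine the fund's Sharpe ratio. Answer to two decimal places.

0.75

μ = (0.6 + 1.1 + 0.7 − 0.7 + 0.8) / 5 = 2.50 / 5 = 0.5000%
Σ(r − μ)² = 1.9400; population σ = √(1.9400/5) = 0.6229%
Sharpe = (μ − rf) / σ = (0.5000 − 0.03) / 0.6229 = 0.4700 / 0.6229 = 0.7545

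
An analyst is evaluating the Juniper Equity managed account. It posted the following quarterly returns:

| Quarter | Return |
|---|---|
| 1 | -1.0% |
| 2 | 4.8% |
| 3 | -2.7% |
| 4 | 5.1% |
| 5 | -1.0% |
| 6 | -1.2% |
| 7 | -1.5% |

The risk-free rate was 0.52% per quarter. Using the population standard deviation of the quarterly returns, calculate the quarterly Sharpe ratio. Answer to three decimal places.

-0.055

Mean return μ = 2.50 / 7 = 0.3571%
Σ(r − μ)² = (-1 − 0.3571)² + (4.8 − 0.3571)² + (-2.7 − 0.3571)² + … = 61.1371
σ = √[61.1371 / 7] = 2.9553%
Sharpe = (μ − rf) / σ = (0.3571 − 0.52) / 2.9553 = -0.1629 / 2.9553 = -0.0551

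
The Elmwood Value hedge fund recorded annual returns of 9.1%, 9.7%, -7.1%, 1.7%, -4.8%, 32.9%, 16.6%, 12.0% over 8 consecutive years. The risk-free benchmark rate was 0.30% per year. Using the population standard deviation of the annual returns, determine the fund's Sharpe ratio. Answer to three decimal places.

0.709

Mean return r̄ = 70.10 / 8 = 8.7625%
Σ(r − r̄)² = (9.1 − 8.7625)² + (9.7 − 8.7625)² + … = 1140.9588
σ = √[1140.9588 / 8] = 11.9424%
Sharpe = (r̄ − rf) / σ = (8.7625 − 0.3) / 11.9424 = 8.4625 / 11.9424 = 0.7086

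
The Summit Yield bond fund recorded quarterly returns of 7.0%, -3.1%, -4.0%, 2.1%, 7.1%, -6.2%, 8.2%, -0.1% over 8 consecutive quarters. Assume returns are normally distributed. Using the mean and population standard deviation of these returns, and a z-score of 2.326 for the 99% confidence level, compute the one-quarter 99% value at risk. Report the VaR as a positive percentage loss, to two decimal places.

10.82

r̄ = (7 − 3.1 − 4 + 2.1 + 7.1 − 6.2 + 8.2 − 0.1) / 8 = 1.3750%
Population std dev = √[219.9950 / 8] = 5.2440%
VaR = −(r̄ − z·σ) = −(1.3750 − 2.326 × 5.2440) = −(-10.8225) = 10.8225%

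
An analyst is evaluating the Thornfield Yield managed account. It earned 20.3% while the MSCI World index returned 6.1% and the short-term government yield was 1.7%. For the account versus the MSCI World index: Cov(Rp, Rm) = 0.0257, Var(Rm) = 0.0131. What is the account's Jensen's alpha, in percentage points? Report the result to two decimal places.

9.97

β = Cov / Var = 0.0257 / 0.0131 = 1.9618
E[R] = Rf + β(Rm − Rf) = 1.7% + 1.9618 × (6.1% − 1.7%) = 10.3319%
α = Rp − E[R] = 20.3% − 10.3319% = 9.9681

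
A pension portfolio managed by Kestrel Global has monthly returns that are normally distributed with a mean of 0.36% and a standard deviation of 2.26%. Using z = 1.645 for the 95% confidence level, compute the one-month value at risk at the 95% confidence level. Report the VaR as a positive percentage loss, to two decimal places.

VaR (as % loss) = −(μ − z·σ) = −(0.36% − 1.645 × 2.26%) = −(-3.3577%) = 3.3577%

3.36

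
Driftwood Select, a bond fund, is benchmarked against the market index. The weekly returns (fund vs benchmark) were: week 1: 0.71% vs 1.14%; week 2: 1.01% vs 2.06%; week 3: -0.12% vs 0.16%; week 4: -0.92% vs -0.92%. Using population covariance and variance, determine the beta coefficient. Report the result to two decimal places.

r̄p = 0.1700%,  r̄m = 0.6100%
Cov = Σ(rp − r̄p)(rm − r̄m) / 4 = 0.8256
Var(rm) = Σ(rm − r̄m)² / 4 = 1.2317
β = Cov / Var = 0.8256 / 1.2317 = 0.6703

0.67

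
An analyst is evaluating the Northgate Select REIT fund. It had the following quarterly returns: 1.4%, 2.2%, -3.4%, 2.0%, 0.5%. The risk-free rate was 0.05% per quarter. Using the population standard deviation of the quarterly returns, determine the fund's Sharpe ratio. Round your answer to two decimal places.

0.24

μ = (1.4 + 2.2 − 3.4 + 2 + 0.5) / 5 = 0.5400%
Σ(r − μ)² = 21.1520; population σ = √(21.1520/5) = 2.0568%
Sharpe = (μ − rf) / σ = (0.5400 − 0.05) / 2.0568 = 0.4900 / 2.0568 = 0.2382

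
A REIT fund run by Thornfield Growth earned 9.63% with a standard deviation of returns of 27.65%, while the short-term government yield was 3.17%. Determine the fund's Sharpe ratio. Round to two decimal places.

Sharpe = (Rp − Rf) / σp = (9.63% − 3.17%) / 27.65% = 6.46% / 27.65% = 0.2336

0.23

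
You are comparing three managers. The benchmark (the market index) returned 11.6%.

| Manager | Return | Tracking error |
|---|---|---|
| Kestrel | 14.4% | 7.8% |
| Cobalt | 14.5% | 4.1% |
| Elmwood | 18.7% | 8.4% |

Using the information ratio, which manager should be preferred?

Kestrel: IR = (14.4% − 11.6%) / 7.8% = 0.359
Cobalt: IR = (14.5% − 11.6%) / 4.1% = 0.707
Elmwood: IR = (18.7% − 11.6%) / 8.4% = 0.845
Highest: Elmwood (0.845).

Elmwood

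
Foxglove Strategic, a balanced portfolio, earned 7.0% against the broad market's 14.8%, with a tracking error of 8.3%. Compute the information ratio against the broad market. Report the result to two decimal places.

-0.94

IR = (Rp − Rb) / TE = (7.0% − 14.8%) / 8.3% = -7.80% / 8.3% = -0.9398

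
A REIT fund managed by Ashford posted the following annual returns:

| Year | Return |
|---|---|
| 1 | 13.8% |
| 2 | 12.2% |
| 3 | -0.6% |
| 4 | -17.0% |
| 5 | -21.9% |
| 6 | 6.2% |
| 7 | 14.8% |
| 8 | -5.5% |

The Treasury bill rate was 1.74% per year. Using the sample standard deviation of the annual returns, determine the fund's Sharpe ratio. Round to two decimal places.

-0.11

μ = (13.8 + 12.2 − 0.6 − 17 − 21.9 + 6.2 + 14.8 − 5.5) / 8 = 2.00 / 8 = 0.2500%
Sample std dev = √[1395.4800 / 7] = 14.1193%
Sharpe = (μ − rf) / σ = (0.2500 − 1.74) / 14.1193 = -1.4900 / 14.1193 = -0.1055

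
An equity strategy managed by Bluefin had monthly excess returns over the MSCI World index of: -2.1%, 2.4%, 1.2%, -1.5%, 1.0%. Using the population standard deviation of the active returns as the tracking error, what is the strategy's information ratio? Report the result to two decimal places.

0.12

Mean return r̄ = 1.00 / 5 = 0.2000%
Σ(r − r̄)² = 14.6600; population σ = √(14.6600/5) = 1.7123%
IR = r̄ / tracking error = 0.2000 / 1.7123 = 0.1168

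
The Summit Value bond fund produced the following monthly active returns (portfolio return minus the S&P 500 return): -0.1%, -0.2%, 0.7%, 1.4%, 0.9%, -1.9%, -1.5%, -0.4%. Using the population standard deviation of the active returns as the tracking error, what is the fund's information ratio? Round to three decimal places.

-0.128

r̄ = (-0.1 − 0.2 + 0.7 + 1.4 + 0.9 − 1.9 − 1.5 − 0.4) / 8 = -0.1375%
Population σ = √[Σ(r − r̄)² / 8] = √[9.1788 / 8] = √1.1474 = 1.0712%
IR = r̄ / tracking error = -0.1375 / 1.0712 = -0.1284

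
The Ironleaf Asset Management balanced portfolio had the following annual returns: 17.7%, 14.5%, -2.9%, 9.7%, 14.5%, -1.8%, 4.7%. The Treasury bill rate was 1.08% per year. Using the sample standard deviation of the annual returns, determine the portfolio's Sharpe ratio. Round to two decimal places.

0.85

r̄ = (17.7 + 14.5 − 2.9 + 9.7 + 14.5 − 1.8 + 4.7) / 7 = 8.0571%
Σ(r − r̄)² = (17.7 − 8.0571)² + (14.5 − 8.0571)² + (-2.9 − 8.0571)² + … = 407.1971
sample σ = √(407.1971 / 6) = √67.8662 = 8.2381%
Sharpe = (r̄ − rf) / σ = (8.0571 − 1.08) / 8.2381 = 6.9771 / 8.2381 = 0.8469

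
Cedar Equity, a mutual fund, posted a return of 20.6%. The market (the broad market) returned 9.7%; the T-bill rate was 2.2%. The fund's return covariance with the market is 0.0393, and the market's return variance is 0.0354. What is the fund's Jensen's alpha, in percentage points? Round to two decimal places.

β = Cov / Var = 0.0393 / 0.0354 = 1.1102
E[R] = Rf + β(Rm − Rf) = 2.2% + 1.1102 × (9.7% − 2.2%) = 10.5265%
α = Rp − E[R] = 20.6% − 10.5265% = 10.0735

10.07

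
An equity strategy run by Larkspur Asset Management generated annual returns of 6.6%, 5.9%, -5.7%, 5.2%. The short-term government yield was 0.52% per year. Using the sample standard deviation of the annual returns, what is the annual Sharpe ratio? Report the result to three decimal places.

r̄ = (6.6 + 5.9 − 5.7 + 5.2) / 4 = 12.00 / 4 = 3.0000%
Σ(r − r̄)² = (6.6 − 3.0000)² + (5.9 − 3.0000)² + (-5.7 − 3.0000)² + … = 101.9000
sample σ = √(101.9000 / 3) = √33.9667 = 5.8281%
Sharpe = (r̄ − rf) / σ = (3.0000 − 0.52) / 5.8281 = 2.4800 / 5.8281 = 0.4255

0.426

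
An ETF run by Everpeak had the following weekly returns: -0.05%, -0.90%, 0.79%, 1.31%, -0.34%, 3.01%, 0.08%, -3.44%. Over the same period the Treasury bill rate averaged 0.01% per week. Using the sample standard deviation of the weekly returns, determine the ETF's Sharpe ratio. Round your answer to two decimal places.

0.03

r̄ = (-0.05 − 0.9 + 0.79 + 1.31 − 0.34 + 3.01 + 0.08 − 3.44) / 8 = 0.460 / 8 = 0.0575%
Σ(r − r̄)² = (-0.05 − 0.0575)² + (-0.9 − 0.0575)² + … = 24.1420
sample σ = √(24.1420 / 7) = √3.4489 = 1.8571%
Sharpe = (r̄ − rf) / σ = (0.0575 − 0.01) / 1.8571 = 0.0475 / 1.8571 = 0.0256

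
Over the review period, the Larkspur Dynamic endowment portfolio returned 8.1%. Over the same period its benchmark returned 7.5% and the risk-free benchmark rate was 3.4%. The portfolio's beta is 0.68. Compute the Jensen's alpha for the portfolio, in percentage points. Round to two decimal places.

1.91

CAPM expected return = Rf + β(Rm − Rf) = 3.4% + 0.68 × (7.5% − 3.4%) = 3.4 + 0.68 × 4.10 = 6.1880%
Jensen's α = Rp − E[R] = 8.1% − 6.1880% = 1.9120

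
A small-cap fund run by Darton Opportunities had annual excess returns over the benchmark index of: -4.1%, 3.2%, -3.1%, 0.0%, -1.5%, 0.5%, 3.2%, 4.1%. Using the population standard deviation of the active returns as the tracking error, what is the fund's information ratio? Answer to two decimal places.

0.10

μ = (-4.1 + 3.2 − 3.1 + 0 − 1.5 + 0.5 + 3.2 + 4.1) / 8 = 2.30 / 8 = 0.2875%
Σ(r − μ)² = (-4.1 − 0.2875)² + (3.2 − 0.2875)² + … = 65.5488
population σ = √(65.5488 / 8) = √8.1936 = 2.8624%
IR = μ / tracking error = 0.2875 / 2.8624 = 0.1004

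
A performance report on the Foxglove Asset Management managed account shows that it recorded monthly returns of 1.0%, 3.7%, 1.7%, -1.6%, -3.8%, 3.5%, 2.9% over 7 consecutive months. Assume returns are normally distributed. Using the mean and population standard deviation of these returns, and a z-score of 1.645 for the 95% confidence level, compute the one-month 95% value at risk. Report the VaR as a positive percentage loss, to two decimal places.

3.22

r̄ = (1 + 3.7 + 1.7 − 1.6 − 3.8 + 3.5 + 2.9) / 7 = 7.40 / 7 = 1.0571%
Σ(r − r̄)² = (1 − 1.0571)² + (3.7 − 1.0571)² + … = 47.4171
σ = √[47.4171 / 7] = 2.6027%
VaR = −(r̄ − z·σ) = −(1.0571 − 1.645 × 2.6027) = −(-3.2243) = 3.2243%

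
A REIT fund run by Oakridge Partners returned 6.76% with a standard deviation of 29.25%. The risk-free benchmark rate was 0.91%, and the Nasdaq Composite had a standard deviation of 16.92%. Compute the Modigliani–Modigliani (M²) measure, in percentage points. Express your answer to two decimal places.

Sharpe = (Rp − Rf) / σp = (6.76% − 0.91%) / 29.25% = 0.2000
M² = Rf + Sharpe × σm = 0.91% + 0.2000 × 16.92% = 4.2940%

4.29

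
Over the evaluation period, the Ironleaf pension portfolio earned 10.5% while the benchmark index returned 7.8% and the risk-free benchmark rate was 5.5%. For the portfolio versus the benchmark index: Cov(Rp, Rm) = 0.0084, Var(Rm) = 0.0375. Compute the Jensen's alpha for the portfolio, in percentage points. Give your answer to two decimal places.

β = Cov / Var = 0.0084 / 0.0375 = 0.2240
E[R] = Rf + β(Rm − Rf) = 5.5% + 0.2240 × (7.8% − 5.5%) = 6.0152%
α = Rp − E[R] = 10.5% − 6.0152% = 4.4848

4.48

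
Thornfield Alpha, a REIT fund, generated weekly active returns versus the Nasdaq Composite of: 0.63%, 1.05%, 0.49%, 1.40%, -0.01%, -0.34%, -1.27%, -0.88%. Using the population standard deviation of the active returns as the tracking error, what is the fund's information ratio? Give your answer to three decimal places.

μ = (0.63 + 1.05 + 0.49 + 1.4 − 0.01 − 0.34 − 1.27 − 0.88) / 8 = 1.070 / 8 = 0.1338%
Σ(r − μ)² = (0.63 − 0.1338)² + (1.05 − 0.1338)² + … = 6.0594
σ = √[6.0594 / 8] = 0.8703%
IR = μ / tracking error = 0.1338 / 0.8703 = 0.1537

0.154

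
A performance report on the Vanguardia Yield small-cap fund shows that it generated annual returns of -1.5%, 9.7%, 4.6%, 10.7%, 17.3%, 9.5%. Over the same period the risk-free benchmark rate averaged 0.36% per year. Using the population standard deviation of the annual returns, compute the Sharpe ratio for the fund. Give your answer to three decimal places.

Mean return μ = 50.30 / 6 = 8.3833%
Population σ = √[Σ(r − μ)² / 6] = √[199.8483 / 6] = √33.3081 = 5.7713%
Sharpe = (μ − rf) / σ = (8.3833 − 0.36) / 5.7713 = 8.0233 / 5.7713 = 1.3902

1.390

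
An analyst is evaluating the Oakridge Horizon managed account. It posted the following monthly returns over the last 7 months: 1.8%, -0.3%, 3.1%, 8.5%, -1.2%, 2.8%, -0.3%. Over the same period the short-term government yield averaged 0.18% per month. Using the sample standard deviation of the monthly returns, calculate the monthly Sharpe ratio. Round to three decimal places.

0.571

r̄ = (1.8 − 0.3 + 3.1 + 8.5 − 1.2 + 2.8 − 0.3) / 7 = 2.0571%
Σ(r − r̄)² = (1.8 − 2.0571)² + (-0.3 − 2.0571)² + … = 64.9371
sample σ = √(64.9371 / 6) = √10.8229 = 3.2898%
Sharpe = (r̄ − rf) / σ = (2.0571 − 0.18) / 3.2898 = 1.8771 / 3.2898 = 0.5706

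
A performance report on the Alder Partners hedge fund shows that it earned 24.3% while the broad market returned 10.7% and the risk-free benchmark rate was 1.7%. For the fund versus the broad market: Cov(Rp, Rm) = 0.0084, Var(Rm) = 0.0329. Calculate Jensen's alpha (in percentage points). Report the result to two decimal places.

20.30

β = Cov / Var = 0.0084 / 0.0329 = 0.2553
E[R] = Rf + β(Rm − Rf) = 1.7% + 0.2553 × (10.7% − 1.7%) = 3.9977%
α = Rp − E[R] = 24.3% − 3.9977% = 20.3023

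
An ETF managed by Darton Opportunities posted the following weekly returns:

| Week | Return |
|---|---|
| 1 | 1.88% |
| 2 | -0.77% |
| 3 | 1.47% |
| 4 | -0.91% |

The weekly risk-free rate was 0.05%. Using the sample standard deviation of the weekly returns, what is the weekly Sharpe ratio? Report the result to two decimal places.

0.25

Mean return r̄ = 1.670 / 4 = 0.4175%
Sample std dev = √[6.4191 / 3] = 1.4628%
Sharpe = (r̄ − rf) / σ = (0.4175 − 0.05) / 1.4628 = 0.3675 / 1.4628 = 0.2512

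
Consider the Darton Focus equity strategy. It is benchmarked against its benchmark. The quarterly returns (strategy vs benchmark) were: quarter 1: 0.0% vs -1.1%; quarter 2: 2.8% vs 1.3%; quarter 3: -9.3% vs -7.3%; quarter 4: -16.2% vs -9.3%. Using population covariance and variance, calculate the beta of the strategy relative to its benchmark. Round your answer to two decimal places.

r̄p = -5.6750%,  r̄m = -4.1000%
Cov = Σ(rp − r̄p)(rm − r̄m) / 4 = 32.2800
Var(rm) = Σ(rm − r̄m)² / 4 = 18.8600
β = Cov / Var = 32.2800 / 18.8600 = 1.7116

1.71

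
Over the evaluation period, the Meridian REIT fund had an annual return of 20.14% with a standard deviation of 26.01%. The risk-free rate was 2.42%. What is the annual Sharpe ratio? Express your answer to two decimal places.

Sharpe = (Rp − Rf) / σp = (20.14% − 2.42%) / 26.01% = 17.72% / 26.01% = 0.6813

0.68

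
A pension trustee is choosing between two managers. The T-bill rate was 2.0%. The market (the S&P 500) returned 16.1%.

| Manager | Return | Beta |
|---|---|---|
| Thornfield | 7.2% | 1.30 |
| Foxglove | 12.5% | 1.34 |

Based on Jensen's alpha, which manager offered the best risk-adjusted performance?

Thornfield: α = 7.2% − [2.0% + 1.30 × (16.1% − 2.0%)] = -13.130
Foxglove: α = 12.5% − [2.0% + 1.34 × (16.1% − 2.0%)] = -8.394
Highest: Foxglove (-8.394).

Foxglove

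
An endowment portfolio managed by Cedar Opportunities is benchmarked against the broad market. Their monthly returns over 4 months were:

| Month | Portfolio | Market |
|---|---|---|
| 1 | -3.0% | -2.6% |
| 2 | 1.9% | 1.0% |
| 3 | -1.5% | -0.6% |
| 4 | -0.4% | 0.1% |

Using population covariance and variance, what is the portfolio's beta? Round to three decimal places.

r̄p = -0.7500%,  r̄m = -0.5250%
Cov = Σ(rp − r̄p)(rm − r̄m) / 4 = 2.2463
Var(rm) = Σ(rm − r̄m)² / 4 = 1.7569
β = Cov / Var = 2.2463 / 1.7569 = 1.2786

1.279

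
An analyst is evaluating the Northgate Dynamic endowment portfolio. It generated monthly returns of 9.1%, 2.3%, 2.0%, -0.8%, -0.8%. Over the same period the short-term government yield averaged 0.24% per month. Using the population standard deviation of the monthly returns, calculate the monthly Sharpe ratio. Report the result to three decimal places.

0.586

r̄ = (9.1 + 2.3 + 2 − 0.8 − 0.8) / 5 = 11.80 / 5 = 2.3600%
Σ(r − r̄)² = (9.1 − 2.3600)² + (2.3 − 2.3600)² + … = 65.5320
population σ = √(65.5320 / 5) = √13.1064 = 3.6203%
Sharpe = (r̄ − rf) / σ = (2.3600 − 0.24) / 3.6203 = 2.1200 / 3.6203 = 0.5856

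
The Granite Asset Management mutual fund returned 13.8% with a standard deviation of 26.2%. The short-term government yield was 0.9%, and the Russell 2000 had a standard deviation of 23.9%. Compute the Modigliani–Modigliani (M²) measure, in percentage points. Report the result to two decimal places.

Sharpe = (Rp − Rf) / σp = (13.8% − 0.9%) / 26.2% = 0.4924
M² = Rf + Sharpe × σm = 0.9% + 0.4924 × 23.9% = 12.6684%

12.67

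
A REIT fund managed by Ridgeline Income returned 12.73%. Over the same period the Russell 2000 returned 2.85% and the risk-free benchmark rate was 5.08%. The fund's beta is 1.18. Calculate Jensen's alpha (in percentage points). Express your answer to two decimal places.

10.28

CAPM expected return = Rf + β(Rm − Rf) = 5.08% + 1.18 × (2.85% − 5.08%) = 5.08 + 1.18 × -2.23 = 2.4486%
Jensen's α = Rp − E[R] = 12.73% − 2.4486% = 10.2814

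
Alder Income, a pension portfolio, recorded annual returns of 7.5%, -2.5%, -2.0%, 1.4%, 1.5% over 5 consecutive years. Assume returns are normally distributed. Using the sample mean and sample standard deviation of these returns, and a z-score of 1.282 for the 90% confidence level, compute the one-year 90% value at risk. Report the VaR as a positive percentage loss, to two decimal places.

3.94

μ = (7.5 − 2.5 − 2 + 1.4 + 1.5) / 5 = 5.90 / 5 = 1.1800%
Σ(r − μ)² = (7.5 − 1.1800)² + (-2.5 − 1.1800)² + (-2 − 1.1800)² + … = 63.7480
σ = √[63.7480 / 4] = 3.9921%
VaR = −(μ − z·σ) = −(1.1800 − 1.282 × 3.9921) = −(-3.9379) = 3.9379%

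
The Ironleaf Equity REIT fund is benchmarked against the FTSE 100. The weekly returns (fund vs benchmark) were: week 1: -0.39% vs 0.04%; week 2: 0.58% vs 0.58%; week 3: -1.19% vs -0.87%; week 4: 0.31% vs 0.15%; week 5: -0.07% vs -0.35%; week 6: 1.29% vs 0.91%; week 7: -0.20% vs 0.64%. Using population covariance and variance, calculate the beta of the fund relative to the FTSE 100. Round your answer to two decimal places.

r̄p = 0.0471%,  r̄m = 0.1571%
Cov = Σ(rp − r̄p)(rm − r̄m) / 7 = 0.3459
Var(rm) = Σ(rm − r̄m)² / 7 = 0.3292
β = Cov / Var = 0.3459 / 0.3292 = 1.0507

1.05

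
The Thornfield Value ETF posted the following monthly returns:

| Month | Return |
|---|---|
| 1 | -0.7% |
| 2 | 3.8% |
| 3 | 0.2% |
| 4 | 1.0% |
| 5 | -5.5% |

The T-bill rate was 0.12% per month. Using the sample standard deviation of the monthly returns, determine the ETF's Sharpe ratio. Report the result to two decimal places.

r̄ = (-0.7 + 3.8 + 0.2 + 1 − 5.5) / 5 = -0.2400%
Σ(r − r̄)² = (-0.7 − (-0.2400))² + (3.8 − (-0.2400))² + (0.2 − (-0.2400))² + … = 45.9320
σ = √[45.9320 / 4] = 3.3887%
Sharpe = (r̄ − rf) / σ = (-0.2400 − 0.12) / 3.3887 = -0.3600 / 3.3887 = -0.1062

-0.11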